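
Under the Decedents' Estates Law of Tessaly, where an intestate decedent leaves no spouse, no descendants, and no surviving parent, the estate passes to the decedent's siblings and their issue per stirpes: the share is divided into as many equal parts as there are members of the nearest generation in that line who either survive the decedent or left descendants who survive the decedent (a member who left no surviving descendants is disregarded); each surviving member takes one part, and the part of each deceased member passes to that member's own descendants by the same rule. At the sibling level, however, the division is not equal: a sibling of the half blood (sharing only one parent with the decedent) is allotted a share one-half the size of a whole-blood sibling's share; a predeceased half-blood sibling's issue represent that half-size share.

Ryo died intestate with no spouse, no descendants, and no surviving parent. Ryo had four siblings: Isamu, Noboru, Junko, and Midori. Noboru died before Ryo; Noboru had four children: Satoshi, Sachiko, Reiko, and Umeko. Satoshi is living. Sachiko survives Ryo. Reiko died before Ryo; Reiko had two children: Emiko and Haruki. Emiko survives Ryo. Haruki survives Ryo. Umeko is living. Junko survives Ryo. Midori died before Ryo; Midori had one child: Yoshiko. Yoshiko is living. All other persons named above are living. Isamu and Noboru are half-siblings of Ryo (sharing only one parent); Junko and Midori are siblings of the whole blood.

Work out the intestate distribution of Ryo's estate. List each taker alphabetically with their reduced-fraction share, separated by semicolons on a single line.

Emiko 1/48; Haruki 1/48; Isamu 1/6; Junko 1/3; Sachiko 1/24; Satoshi 1/24; Umeko 1/24; Yoshiko 1/3

No spouse, descendants, or parent survives, so the estate passes to Ryo's siblings per stirpes.
Half-blood siblings count for one-half the weight of whole-blood siblings at the initial division.
Dividing 1 in proportion to weights (total weight 3): Isamu (weight 1/2) → 1/6; Noboru (weight 1/2) → 1/6; Junko (weight 1) → 1/3; Midori (weight 1) → 1/3.
Isamu is living and takes 1/6.
Noboru predeceased; the 1/6 allotted to Noboru's branch passes to Noboru's issue by representation.
The 1/6 is divided into 4 equal shares of 1/24 among Satoshi, Sachiko, Reiko, Umeko.
Satoshi is living and takes 1/24.
Sachiko is living and takes 1/24.
Reiko predeceased; the 1/24 allotted to Reiko's branch passes to Reiko's issue by representation.
The 1/24 is divided into 2 equal shares of 1/48 among Emiko, Haruki.
Emiko is living and takes 1/48.
Haruki is living and takes 1/48.
Umeko is living and takes 1/24.
Junko is living and takes 1/3.
Midori predeceased; the 1/3 allotted to Midori's branch passes to Midori's issue by representation.
Yoshiko is the sole taker at this level and receives the full 1/3.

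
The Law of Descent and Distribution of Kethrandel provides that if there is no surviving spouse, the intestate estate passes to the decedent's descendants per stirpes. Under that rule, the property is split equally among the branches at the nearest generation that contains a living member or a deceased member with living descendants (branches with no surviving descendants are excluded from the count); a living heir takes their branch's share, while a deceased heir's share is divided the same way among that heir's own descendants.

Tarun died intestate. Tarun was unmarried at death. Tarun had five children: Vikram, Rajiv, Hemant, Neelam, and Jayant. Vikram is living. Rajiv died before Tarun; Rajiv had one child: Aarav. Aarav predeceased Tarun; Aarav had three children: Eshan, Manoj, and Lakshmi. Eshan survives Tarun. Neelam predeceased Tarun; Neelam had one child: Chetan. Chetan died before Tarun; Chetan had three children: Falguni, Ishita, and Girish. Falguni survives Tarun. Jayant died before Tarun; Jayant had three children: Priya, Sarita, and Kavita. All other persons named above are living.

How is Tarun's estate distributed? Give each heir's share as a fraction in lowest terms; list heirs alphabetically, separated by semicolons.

Eshan 1/15; Falguni 1/15; Girish 1/15; Hemant 1/5; Ishita 1/15; Kavita 1/15; Lakshmi 1/15; Manoj 1/15; Priya 1/15; Sarita 1/15; Vikram 1/5

There is no surviving spouse, so the entire estate passes to Tarun's descendants per stirpes.
The estate is divided into 5 equal shares of 1/5 among Vikram, Rajiv, Hemant, Neelam, Jayant.
Vikram is living and takes 1/5.
Rajiv predeceased; the 1/5 allotted to Rajiv's branch passes to Rajiv's issue by representation.
Aarav's line is the sole branch at this level, so the full 1/5 passes to Aarav's issue by representation.
The 1/5 is divided into 3 equal shares of 1/15 among Eshan, Manoj, Lakshmi.
Eshan is living and takes 1/15.
Manoj is living and takes 1/15.
Lakshmi is living and takes 1/15.
Hemant is living and takes 1/5.
Neelam predeceased; the 1/5 allotted to Neelam's branch passes to Neelam's issue by representation.
Chetan's line is the sole branch at this level, so the full 1/5 passes to Chetan's issue by representation.
The 1/5 is divided into 3 equal shares of 1/15 among Falguni, Ishita, Girish.
Falguni is living and takes 1/15.
Ishita is living and takes 1/15.
Girish is living and takes 1/15.
Jayant predeceased; the 1/5 allotted to Jayant's branch passes to Jayant's issue by representation.
The 1/5 is divided into 3 equal shares of 1/15 among Priya, Sarita, Kavita.
Priya is living and takes 1/15.
Sarita is living and takes 1/15.
Kavita is living and takes 1/15.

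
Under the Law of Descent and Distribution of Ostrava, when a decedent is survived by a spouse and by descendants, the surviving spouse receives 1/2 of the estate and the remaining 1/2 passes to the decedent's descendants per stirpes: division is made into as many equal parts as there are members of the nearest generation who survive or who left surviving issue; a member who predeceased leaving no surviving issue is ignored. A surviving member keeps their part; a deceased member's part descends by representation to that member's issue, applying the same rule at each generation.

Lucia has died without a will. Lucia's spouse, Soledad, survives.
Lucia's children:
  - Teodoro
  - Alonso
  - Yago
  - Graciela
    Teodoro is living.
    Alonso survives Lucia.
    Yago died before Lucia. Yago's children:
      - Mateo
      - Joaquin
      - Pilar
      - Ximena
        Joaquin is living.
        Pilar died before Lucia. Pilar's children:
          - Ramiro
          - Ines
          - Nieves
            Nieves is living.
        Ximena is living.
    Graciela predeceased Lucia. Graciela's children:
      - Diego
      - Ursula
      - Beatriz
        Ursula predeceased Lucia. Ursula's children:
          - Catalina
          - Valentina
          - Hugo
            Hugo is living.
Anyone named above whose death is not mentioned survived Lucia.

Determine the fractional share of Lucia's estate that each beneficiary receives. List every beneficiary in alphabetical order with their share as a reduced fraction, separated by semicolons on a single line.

Alonso 1/8; Beatriz 1/24; Catalina 1/72; Diego 1/24; Hugo 1/72; Ines 1/96; Joaquin 1/32; Mateo 1/32; Nieves 1/96; Ramiro 1/96; Soledad 1/2; Teodoro 1/8; Valentina 1/72; Ximena 1/32

Soledad, as surviving spouse, takes 1/2.
The remaining 1/2 passes to Lucia's descendants per stirpes.
The 1/2 is divided into 4 equal shares of 1/8 among Teodoro, Alonso, Yago, Graciela.
Teodoro is living and takes 1/8.
Alonso is living and takes 1/8.
Yago predeceased; the 1/8 allotted to Yago's branch passes to Yago's issue by representation.
The 1/8 is divided into 4 equal shares of 1/32 among Mateo, Joaquin, Pilar, Ximena.
Mateo is living and takes 1/32.
Joaquin is living and takes 1/32.
Pilar predeceased; the 1/32 allotted to Pilar's branch passes to Pilar's issue by representation.
The 1/32 is divided into 3 equal shares of 1/96 among Ramiro, Ines, Nieves.
Ramiro is living and takes 1/96.
Ines is living and takes 1/96.
Nieves is living and takes 1/96.
Ximena is living and takes 1/32.
Graciela predeceased; the 1/8 allotted to Graciela's branch passes to Graciela's issue by representation.
The 1/8 is divided into 3 equal shares of 1/24 among Diego, Ursula, Beatriz.
Diego is living and takes 1/24.
Ursula predeceased; the 1/24 allotted to Ursula's branch passes to Ursula's issue by representation.
The 1/24 is divided into 3 equal shares of 1/72 among Catalina, Valentina, Hugo.
Catalina is living and takes 1/72.
Valentina is living and takes 1/72.
Hugo is living and takes 1/72.
Beatriz is living and takes 1/24.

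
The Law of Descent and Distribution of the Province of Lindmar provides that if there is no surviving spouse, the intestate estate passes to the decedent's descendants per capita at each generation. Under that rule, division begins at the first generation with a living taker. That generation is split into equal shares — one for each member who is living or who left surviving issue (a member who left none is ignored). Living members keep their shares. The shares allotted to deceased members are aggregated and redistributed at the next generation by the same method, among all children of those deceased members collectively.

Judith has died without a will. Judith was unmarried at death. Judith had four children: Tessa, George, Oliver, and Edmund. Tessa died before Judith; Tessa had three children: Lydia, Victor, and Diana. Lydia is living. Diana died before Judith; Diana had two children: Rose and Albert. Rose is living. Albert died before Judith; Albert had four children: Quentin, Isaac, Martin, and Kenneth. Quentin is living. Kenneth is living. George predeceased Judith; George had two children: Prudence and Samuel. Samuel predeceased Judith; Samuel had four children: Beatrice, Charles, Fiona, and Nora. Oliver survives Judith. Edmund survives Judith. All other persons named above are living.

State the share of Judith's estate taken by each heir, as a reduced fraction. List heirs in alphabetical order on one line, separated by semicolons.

Beatrice 1/30; Charles 1/30; Edmund 1/4; Fiona 1/30; Isaac 1/120; Kenneth 1/120; Lydia 1/10; Martin 1/120; Nora 1/30; Oliver 1/4; Prudence 1/10; Quentin 1/120; Rose 1/30; Victor 1/10

There is no surviving spouse, so the entire estate passes to Judith's descendants per capita at each generation.
At generation 1 (Tessa, George, Oliver, Edmund) there are 4 shares of (1)/4 = 1/4 each.
Living: Oliver and Edmund — each takes 1/4.
Deceased: Tessa and George. Their combined 1/2 is pooled and carried to generation 2.
At generation 2 (Lydia, Victor, Diana, Prudence, Samuel) there are 5 shares of (1/2)/5 = 1/10 each.
Living: Lydia, Victor, and Prudence — each takes 1/10.
Deceased: Diana and Samuel. Their combined 1/5 is pooled and carried to generation 3.
At generation 3 (Rose, Albert, Beatrice, Charles, Fiona, Nora) there are 6 shares of (1/5)/6 = 1/30 each.
Living: Rose, Beatrice, Charles, Fiona, and Nora — each takes 1/30.
Deceased: Albert. That 1/30 share is carried to generation 4.
At generation 4 (Quentin, Isaac, Martin, Kenneth) there are 4 shares of (1/30)/4 = 1/120 each.
Living: Quentin, Isaac, Martin, and Kenneth — each takes 1/120.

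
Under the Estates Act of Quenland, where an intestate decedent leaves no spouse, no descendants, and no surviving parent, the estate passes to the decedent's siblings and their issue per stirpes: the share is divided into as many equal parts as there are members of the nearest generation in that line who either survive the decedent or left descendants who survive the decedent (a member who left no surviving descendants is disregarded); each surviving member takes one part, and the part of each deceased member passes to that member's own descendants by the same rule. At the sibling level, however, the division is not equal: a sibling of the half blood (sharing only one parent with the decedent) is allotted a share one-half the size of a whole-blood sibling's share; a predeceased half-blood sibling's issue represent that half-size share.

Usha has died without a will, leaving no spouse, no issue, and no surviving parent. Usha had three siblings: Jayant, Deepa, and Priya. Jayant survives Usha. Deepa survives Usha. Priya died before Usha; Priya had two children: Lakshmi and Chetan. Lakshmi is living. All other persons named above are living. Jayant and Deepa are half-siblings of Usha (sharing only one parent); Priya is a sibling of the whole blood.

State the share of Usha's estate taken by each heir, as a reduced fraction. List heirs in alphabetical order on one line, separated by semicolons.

Chetan 1/4; Deepa 1/4; Jayant 1/4; Lakshmi 1/4

No spouse, descendants, or parent survives, so the estate passes to Usha's siblings per stirpes.
Half-blood siblings count for one-half the weight of whole-blood siblings at the initial division.
Dividing 1 in proportion to weights (total weight 2): Jayant (weight 1/2) → 1/4; Deepa (weight 1/2) → 1/4; Priya (weight 1) → 1/2.
Jayant is living and takes 1/4.
Deepa is living and takes 1/4.
Priya predeceased; the 1/2 allotted to Priya's branch passes to Priya's issue by representation.
The 1/2 is divided into 2 equal shares of 1/4 among Lakshmi, Chetan.
Lakshmi is living and takes 1/4.
Chetan is living and takes 1/4.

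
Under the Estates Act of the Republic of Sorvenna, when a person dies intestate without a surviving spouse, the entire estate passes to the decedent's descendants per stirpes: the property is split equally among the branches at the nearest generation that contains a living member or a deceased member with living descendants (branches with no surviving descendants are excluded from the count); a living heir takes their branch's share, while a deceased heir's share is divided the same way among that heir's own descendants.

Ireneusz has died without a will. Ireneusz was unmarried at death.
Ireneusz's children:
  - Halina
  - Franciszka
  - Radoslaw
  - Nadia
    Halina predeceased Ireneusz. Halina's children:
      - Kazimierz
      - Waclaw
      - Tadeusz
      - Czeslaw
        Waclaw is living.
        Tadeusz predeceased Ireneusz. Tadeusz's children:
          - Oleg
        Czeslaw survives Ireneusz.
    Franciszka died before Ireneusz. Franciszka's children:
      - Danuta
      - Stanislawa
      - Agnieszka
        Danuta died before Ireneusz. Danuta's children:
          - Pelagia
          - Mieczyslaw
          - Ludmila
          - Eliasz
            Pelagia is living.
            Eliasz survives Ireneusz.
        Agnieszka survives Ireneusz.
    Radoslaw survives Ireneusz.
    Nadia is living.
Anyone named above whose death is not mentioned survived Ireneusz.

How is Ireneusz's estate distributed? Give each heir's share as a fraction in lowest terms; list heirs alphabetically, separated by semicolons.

Agnieszka 1/12; Czeslaw 1/16; Eliasz 1/48; Kazimierz 1/16; Ludmila 1/48; Mieczyslaw 1/48; Nadia 1/4; Oleg 1/16; Pelagia 1/48; Radoslaw 1/4; Stanislawa 1/12; Waclaw 1/16

There is no surviving spouse, so the entire estate passes to Ireneusz's descendants per stirpes.
The estate is divided into 4 equal shares of 1/4 among Halina, Franciszka, Radoslaw, Nadia.
Halina predeceased; the 1/4 allotted to Halina's branch passes to Halina's issue by representation.
The 1/4 is divided into 4 equal shares of 1/16 among Kazimierz, Waclaw, Tadeusz, Czeslaw.
Kazimierz is living and takes 1/16.
Waclaw is living and takes 1/16.
Tadeusz predeceased; the 1/16 allotted to Tadeusz's branch passes to Tadeusz's issue by representation.
Oleg is the sole taker at this level and receives the full 1/16.
Czeslaw is living and takes 1/16.
Franciszka predeceased; the 1/4 allotted to Franciszka's branch passes to Franciszka's issue by representation.
The 1/4 is divided into 3 equal shares of 1/12 among Danuta, Stanislawa, Agnieszka.
Danuta predeceased; the 1/12 allotted to Danuta's branch passes to Danuta's issue by representation.
The 1/12 is divided into 4 equal shares of 1/48 among Pelagia, Mieczyslaw, Ludmila, Eliasz.
Pelagia is living and takes 1/48.
Mieczyslaw is living and takes 1/48.
Ludmila is living and takes 1/48.
Eliasz is living and takes 1/48.
Stanislawa is living and takes 1/12.
Agnieszka is living and takes 1/12.
Radoslaw is living and takes 1/4.
Nadia is living and takes 1/4.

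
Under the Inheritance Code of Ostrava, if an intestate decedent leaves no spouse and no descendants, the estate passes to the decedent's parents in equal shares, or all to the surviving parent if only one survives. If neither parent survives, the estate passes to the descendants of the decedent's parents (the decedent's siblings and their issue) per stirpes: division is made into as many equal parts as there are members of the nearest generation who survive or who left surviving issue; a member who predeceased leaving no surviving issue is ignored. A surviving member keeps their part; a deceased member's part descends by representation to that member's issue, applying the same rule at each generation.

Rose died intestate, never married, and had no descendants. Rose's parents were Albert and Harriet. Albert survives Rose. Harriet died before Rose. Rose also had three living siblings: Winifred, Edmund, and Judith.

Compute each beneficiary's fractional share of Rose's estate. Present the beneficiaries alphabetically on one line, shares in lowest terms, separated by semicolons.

Only one parent, Albert, survives, so Albert takes the entire estate. The siblings take nothing because a surviving parent has priority.

Albert 1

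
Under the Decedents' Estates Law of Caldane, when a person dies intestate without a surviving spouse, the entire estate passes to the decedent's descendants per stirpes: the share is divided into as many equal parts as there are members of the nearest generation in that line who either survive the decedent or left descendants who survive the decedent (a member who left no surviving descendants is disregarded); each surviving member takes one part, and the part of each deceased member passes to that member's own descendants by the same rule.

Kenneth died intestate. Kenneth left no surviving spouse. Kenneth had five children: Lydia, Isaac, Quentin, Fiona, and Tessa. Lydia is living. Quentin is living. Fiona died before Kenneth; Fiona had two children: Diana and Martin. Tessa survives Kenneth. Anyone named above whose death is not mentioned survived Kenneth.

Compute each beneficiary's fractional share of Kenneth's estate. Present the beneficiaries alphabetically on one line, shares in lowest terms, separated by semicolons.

There is no surviving spouse, so the entire estate passes to Kenneth's descendants per stirpes.
The estate is divided into 5 equal shares of 1/5 among Lydia, Isaac, Quentin, Fiona, Tessa.
Lydia is living and takes 1/5.
Isaac is living and takes 1/5.
Quentin is living and takes 1/5.
Fiona predeceased; the 1/5 allotted to Fiona's branch passes to Fiona's issue by representation.
The 1/5 is divided into 2 equal shares of 1/10 among Diana, Martin.
Diana is living and takes 1/10.
Martin is living and takes 1/10.
Tessa is living and takes 1/5.

Diana 1/10; Isaac 1/5; Lydia 1/5; Martin 1/10; Quentin 1/5; Tessa 1/5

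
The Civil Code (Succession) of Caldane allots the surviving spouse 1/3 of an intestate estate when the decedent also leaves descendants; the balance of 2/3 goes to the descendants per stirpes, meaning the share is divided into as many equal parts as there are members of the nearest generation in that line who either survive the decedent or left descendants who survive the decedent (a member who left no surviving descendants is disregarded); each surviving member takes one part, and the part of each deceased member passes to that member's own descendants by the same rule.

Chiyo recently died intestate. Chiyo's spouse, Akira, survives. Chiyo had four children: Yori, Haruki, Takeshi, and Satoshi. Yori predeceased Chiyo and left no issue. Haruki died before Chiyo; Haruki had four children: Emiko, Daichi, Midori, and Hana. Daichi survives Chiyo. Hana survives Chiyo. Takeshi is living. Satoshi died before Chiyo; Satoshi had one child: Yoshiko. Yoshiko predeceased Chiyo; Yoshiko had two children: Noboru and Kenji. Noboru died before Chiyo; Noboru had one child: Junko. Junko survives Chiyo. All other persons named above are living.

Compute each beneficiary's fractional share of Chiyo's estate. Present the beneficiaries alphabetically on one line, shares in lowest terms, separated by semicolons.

Akira, as surviving spouse, takes 1/3.
The remaining 2/3 passes to Chiyo's descendants per stirpes.
Yori left no surviving issue, so that branch lapses and is disregarded.
The 2/3 is divided into 3 equal shares of 2/9 among Haruki, Takeshi, Satoshi.
Haruki predeceased; the 2/9 allotted to Haruki's branch passes to Haruki's issue by representation.
The 2/9 is divided into 4 equal shares of 1/18 among Emiko, Daichi, Midori, Hana.
Emiko is living and takes 1/18.
Daichi is living and takes 1/18.
Midori is living and takes 1/18.
Hana is living and takes 1/18.
Takeshi is living and takes 2/9.
Satoshi predeceased; the 2/9 allotted to Satoshi's branch passes to Satoshi's issue by representation.
Yoshiko's line is the sole branch at this level, so the full 2/9 passes to Yoshiko's issue by representation.
The 2/9 is divided into 2 equal shares of 1/9 among Noboru, Kenji.
Noboru predeceased; the 1/9 allotted to Noboru's branch passes to Noboru's issue by representation.
Junko is the sole taker at this level and receives the full 1/9.
Kenji is living and takes 1/9.

Akira 1/3; Daichi 1/18; Emiko 1/18; Hana 1/18; Junko 1/9; Kenji 1/9; Midori 1/18; Takeshi 2/9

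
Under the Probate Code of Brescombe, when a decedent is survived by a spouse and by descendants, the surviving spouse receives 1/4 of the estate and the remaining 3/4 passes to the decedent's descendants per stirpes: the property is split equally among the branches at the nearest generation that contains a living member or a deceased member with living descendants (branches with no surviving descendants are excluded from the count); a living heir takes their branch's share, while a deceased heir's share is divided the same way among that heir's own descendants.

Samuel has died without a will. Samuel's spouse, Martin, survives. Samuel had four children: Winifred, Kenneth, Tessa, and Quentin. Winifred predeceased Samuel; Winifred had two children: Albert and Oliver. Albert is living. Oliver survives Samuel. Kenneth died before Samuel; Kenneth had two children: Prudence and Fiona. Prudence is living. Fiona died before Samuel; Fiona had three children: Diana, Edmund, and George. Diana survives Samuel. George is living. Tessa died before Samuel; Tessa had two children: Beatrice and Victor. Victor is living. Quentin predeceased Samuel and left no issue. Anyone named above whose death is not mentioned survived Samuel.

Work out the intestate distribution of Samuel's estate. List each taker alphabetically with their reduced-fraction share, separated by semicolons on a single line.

Martin, as surviving spouse, takes 1/4.
The remaining 3/4 passes to Samuel's descendants per stirpes.
Quentin left no surviving issue, so that branch lapses and is disregarded.
The 3/4 is divided into 3 equal shares of 1/4 among Winifred, Kenneth, Tessa.
Winifred predeceased; the 1/4 allotted to Winifred's branch passes to Winifred's issue by representation.
The 1/4 is divided into 2 equal shares of 1/8 among Albert, Oliver.
Albert is living and takes 1/8.
Oliver is living and takes 1/8.
Kenneth predeceased; the 1/4 allotted to Kenneth's branch passes to Kenneth's issue by representation.
The 1/4 is divided into 2 equal shares of 1/8 among Prudence, Fiona.
Prudence is living and takes 1/8.
Fiona predeceased; the 1/8 allotted to Fiona's branch passes to Fiona's issue by representation.
The 1/8 is divided into 3 equal shares of 1/24 among Diana, Edmund, George.
Diana is living and takes 1/24.
Edmund is living and takes 1/24.
George is living and takes 1/24.
Tessa predeceased; the 1/4 allotted to Tessa's branch passes to Tessa's issue by representation.
The 1/4 is divided into 2 equal shares of 1/8 among Beatrice, Victor.
Beatrice is living and takes 1/8.
Victor is living and takes 1/8.

Albert 1/8; Beatrice 1/8; Diana 1/24; Edmund 1/24; George 1/24; Martin 1/4; Oliver 1/8; Prudence 1/8; Victor 1/8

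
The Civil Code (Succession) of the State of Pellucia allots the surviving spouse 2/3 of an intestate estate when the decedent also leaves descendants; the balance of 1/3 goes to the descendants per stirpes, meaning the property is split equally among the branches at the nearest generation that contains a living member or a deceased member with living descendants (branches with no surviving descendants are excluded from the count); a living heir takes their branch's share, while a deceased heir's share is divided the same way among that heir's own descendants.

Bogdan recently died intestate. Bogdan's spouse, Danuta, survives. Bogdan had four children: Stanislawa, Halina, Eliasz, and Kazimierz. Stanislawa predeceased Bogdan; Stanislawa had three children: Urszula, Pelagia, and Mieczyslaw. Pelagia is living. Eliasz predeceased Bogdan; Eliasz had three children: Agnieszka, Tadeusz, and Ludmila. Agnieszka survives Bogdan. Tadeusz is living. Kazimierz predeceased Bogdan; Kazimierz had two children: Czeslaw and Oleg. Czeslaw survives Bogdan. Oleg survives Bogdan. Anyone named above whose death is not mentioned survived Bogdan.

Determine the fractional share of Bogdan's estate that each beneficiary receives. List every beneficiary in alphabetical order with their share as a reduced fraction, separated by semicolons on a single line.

Agnieszka 1/36; Czeslaw 1/24; Danuta 2/3; Halina 1/12; Ludmila 1/36; Mieczyslaw 1/36; Oleg 1/24; Pelagia 1/36; Tadeusz 1/36; Urszula 1/36

Danuta, as surviving spouse, takes 2/3.
The remaining 1/3 passes to Bogdan's descendants per stirpes.
The 1/3 is divided into 4 equal shares of 1/12 among Stanislawa, Halina, Eliasz, Kazimierz.
Stanislawa predeceased; the 1/12 allotted to Stanislawa's branch passes to Stanislawa's issue by representation.
The 1/12 is divided into 3 equal shares of 1/36 among Urszula, Pelagia, Mieczyslaw.
Urszula is living and takes 1/36.
Pelagia is living and takes 1/36.
Mieczyslaw is living and takes 1/36.
Halina is living and takes 1/12.
Eliasz predeceased; the 1/12 allotted to Eliasz's branch passes to Eliasz's issue by representation.
The 1/12 is divided into 3 equal shares of 1/36 among Agnieszka, Tadeusz, Ludmila.
Agnieszka is living and takes 1/36.
Tadeusz is living and takes 1/36.
Ludmila is living and takes 1/36.
Kazimierz predeceased; the 1/12 allotted to Kazimierz's branch passes to Kazimierz's issue by representation.
The 1/12 is divided into 2 equal shares of 1/24 among Czeslaw, Oleg.
Czeslaw is living and takes 1/24.
Oleg is living and takes 1/24.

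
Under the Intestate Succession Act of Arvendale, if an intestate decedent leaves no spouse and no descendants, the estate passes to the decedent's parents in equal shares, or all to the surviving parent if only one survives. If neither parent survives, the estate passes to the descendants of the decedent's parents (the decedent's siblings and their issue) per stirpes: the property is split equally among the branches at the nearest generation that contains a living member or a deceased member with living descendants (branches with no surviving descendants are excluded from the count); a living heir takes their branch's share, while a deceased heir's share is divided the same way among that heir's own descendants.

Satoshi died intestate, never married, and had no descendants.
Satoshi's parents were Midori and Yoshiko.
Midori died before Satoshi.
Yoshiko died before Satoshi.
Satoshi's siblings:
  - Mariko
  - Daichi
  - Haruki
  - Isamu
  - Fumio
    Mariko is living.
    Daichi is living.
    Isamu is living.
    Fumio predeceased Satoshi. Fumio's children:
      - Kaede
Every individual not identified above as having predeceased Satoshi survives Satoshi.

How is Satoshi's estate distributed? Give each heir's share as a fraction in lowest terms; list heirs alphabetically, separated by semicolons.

Neither parent survives and there are no descendants, so the estate passes to Satoshi's siblings and their issue per stirpes.
The estate is divided into 5 equal shares of 1/5 among Mariko, Daichi, Haruki, Isamu, Fumio.
Mariko is living and takes 1/5.
Daichi is living and takes 1/5.
Haruki is living and takes 1/5.
Isamu is living and takes 1/5.
Fumio predeceased; the 1/5 allotted to Fumio's branch passes to Fumio's issue by representation.
Kaede is the sole taker at this level and receives the full 1/5.

Daichi 1/5; Haruki 1/5; Isamu 1/5; Kaede 1/5; Mariko 1/5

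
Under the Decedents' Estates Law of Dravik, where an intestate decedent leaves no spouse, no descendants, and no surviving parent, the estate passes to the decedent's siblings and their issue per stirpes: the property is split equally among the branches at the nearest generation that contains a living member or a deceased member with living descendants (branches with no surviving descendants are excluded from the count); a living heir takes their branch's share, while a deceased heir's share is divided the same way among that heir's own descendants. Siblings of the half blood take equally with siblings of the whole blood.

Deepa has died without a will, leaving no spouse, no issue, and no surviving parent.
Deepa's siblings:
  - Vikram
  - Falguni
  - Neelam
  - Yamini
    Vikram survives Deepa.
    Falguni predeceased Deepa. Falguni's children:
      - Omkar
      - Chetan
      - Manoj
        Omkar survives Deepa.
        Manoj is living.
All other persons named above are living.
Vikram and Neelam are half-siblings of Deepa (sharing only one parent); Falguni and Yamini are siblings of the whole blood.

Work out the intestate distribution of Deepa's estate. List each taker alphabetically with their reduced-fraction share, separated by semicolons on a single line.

Chetan 1/12; Manoj 1/12; Neelam 1/4; Omkar 1/12; Vikram 1/4; Yamini 1/4

No spouse, descendants, or parent survives, so the estate passes to Deepa's siblings per stirpes.
Half-blood and whole-blood siblings take equally under the stated rule.
The estate is divided into 4 equal shares of 1/4 among Vikram, Falguni, Neelam, Yamini.
Vikram is living and takes 1/4.
Falguni predeceased; the 1/4 allotted to Falguni's branch passes to Falguni's issue by representation.
The 1/4 is divided into 3 equal shares of 1/12 among Omkar, Chetan, Manoj.
Omkar is living and takes 1/12.
Chetan is living and takes 1/12.
Manoj is living and takes 1/12.
Neelam is living and takes 1/4.
Yamini is living and takes 1/4.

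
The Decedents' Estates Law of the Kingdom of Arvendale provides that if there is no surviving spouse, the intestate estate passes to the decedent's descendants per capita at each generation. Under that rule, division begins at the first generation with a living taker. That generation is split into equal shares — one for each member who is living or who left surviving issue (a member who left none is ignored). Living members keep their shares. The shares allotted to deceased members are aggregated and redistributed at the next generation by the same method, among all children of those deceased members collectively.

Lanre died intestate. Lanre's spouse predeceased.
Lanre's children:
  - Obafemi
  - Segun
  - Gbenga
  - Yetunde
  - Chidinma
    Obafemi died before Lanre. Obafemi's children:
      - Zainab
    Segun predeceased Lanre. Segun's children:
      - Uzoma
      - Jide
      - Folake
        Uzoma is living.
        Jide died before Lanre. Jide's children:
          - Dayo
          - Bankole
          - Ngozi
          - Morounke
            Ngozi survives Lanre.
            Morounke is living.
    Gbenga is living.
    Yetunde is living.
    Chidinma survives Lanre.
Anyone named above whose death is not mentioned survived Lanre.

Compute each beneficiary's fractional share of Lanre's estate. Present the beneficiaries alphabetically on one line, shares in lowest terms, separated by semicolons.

Bankole 1/40; Chidinma 1/5; Dayo 1/40; Folake 1/10; Gbenga 1/5; Morounke 1/40; Ngozi 1/40; Uzoma 1/10; Yetunde 1/5; Zainab 1/10

There is no surviving spouse, so the entire estate passes to Lanre's descendants per capita at each generation.
At generation 1 (Obafemi, Segun, Gbenga, Yetunde, Chidinma) there are 5 shares of (1)/5 = 1/5 each.
Living: Gbenga, Yetunde, and Chidinma — each takes 1/5.
Deceased: Obafemi and Segun. Their combined 2/5 is pooled and carried to generation 2.
At generation 2 (Zainab, Uzoma, Jide, Folake) there are 4 shares of (2/5)/4 = 1/10 each.
Living: Zainab, Uzoma, and Folake — each takes 1/10.
Deceased: Jide. That 1/10 share is carried to generation 3.
At generation 3 (Dayo, Bankole, Ngozi, Morounke) there are 4 shares of (1/10)/4 = 1/40 each.
Living: Dayo, Bankole, Ngozi, and Morounke — each takes 1/40.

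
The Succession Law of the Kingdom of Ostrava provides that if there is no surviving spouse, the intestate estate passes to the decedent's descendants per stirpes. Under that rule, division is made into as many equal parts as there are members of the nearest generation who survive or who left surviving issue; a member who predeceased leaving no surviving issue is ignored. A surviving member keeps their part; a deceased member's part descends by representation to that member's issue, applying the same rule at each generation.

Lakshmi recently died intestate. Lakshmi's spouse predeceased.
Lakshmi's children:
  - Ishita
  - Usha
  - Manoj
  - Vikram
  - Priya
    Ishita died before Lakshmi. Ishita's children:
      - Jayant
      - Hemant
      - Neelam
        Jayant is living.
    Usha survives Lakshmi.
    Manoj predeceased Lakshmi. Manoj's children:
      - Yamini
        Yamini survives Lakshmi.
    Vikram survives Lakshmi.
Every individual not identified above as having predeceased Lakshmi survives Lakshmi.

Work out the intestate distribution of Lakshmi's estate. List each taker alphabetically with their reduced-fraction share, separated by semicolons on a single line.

Hemant 1/15; Jayant 1/15; Neelam 1/15; Priya 1/5; Usha 1/5; Vikram 1/5; Yamini 1/5

There is no surviving spouse, so the entire estate passes to Lakshmi's descendants per stirpes.
The estate is divided into 5 equal shares of 1/5 among Ishita, Usha, Manoj, Vikram, Priya.
Ishita predeceased; the 1/5 allotted to Ishita's branch passes to Ishita's issue by representation.
The 1/5 is divided into 3 equal shares of 1/15 among Jayant, Hemant, Neelam.
Jayant is living and takes 1/15.
Hemant is living and takes 1/15.
Neelam is living and takes 1/15.
Usha is living and takes 1/5.
Manoj predeceased; the 1/5 allotted to Manoj's branch passes to Manoj's issue by representation.
Yamini is the sole taker at this level and receives the full 1/5.
Vikram is living and takes 1/5.
Priya is living and takes 1/5.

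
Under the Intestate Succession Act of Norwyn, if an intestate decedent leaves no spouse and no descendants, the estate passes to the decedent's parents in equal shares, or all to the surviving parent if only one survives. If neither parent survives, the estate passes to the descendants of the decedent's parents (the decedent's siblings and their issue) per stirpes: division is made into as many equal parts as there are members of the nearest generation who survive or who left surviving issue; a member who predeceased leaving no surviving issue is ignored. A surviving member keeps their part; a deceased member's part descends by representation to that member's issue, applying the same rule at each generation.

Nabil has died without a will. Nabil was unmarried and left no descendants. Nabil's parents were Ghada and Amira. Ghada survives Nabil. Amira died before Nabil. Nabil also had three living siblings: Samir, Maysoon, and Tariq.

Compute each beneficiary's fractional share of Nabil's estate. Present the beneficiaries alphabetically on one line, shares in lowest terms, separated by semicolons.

Ghada 1

Only one parent, Ghada, survives, so Ghada takes the entire estate. The siblings take nothing because a surviving parent has priority.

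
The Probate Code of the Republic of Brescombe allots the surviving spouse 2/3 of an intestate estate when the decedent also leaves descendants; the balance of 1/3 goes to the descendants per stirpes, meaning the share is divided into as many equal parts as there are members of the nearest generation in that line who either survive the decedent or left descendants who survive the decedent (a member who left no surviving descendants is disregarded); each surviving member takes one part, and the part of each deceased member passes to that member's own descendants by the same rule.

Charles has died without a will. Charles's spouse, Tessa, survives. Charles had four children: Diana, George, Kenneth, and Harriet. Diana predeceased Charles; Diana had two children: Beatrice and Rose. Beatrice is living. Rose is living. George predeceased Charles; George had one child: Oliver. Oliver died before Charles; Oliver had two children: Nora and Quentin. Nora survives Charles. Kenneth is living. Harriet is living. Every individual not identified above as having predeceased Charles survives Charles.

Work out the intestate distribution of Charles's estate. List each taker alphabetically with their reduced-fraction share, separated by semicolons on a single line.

Tessa, as surviving spouse, takes 2/3.
The remaining 1/3 passes to Charles's descendants per stirpes.
The 1/3 is divided into 4 equal shares of 1/12 among Diana, George, Kenneth, Harriet.
Diana predeceased; the 1/12 allotted to Diana's branch passes to Diana's issue by representation.
The 1/12 is divided into 2 equal shares of 1/24 among Beatrice, Rose.
Beatrice is living and takes 1/24.
Rose is living and takes 1/24.
George predeceased; the 1/12 allotted to George's branch passes to George's issue by representation.
Oliver's line is the sole branch at this level, so the full 1/12 passes to Oliver's issue by representation.
The 1/12 is divided into 2 equal shares of 1/24 among Nora, Quentin.
Nora is living and takes 1/24.
Quentin is living and takes 1/24.
Kenneth is living and takes 1/12.
Harriet is living and takes 1/12.

Beatrice 1/24; Harriet 1/12; Kenneth 1/12; Nora 1/24; Quentin 1/24; Rose 1/24; Tessa 2/3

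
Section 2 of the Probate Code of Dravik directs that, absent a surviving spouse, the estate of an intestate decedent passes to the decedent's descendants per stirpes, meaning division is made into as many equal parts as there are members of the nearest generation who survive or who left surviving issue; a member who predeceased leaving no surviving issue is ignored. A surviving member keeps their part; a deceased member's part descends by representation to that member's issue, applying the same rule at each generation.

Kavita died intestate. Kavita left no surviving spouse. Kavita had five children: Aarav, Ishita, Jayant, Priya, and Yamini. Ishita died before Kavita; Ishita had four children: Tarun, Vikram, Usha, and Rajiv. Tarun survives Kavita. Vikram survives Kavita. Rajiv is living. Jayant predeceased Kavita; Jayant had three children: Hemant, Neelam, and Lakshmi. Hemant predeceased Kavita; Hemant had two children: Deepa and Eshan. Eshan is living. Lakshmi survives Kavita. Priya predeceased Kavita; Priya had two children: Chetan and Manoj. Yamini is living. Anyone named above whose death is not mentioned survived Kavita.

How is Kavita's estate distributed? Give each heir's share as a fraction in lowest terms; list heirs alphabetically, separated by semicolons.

There is no surviving spouse, so the entire estate passes to Kavita's descendants per stirpes.
The estate is divided into 5 equal shares of 1/5 among Aarav, Ishita, Jayant, Priya, Yamini.
Aarav is living and takes 1/5.
Ishita predeceased; the 1/5 allotted to Ishita's branch passes to Ishita's issue by representation.
The 1/5 is divided into 4 equal shares of 1/20 among Tarun, Vikram, Usha, Rajiv.
Tarun is living and takes 1/20.
Vikram is living and takes 1/20.
Usha is living and takes 1/20.
Rajiv is living and takes 1/20.
Jayant predeceased; the 1/5 allotted to Jayant's branch passes to Jayant's issue by representation.
The 1/5 is divided into 3 equal shares of 1/15 among Hemant, Neelam, Lakshmi.
Hemant predeceased; the 1/15 allotted to Hemant's branch passes to Hemant's issue by representation.
The 1/15 is divided into 2 equal shares of 1/30 among Deepa, Eshan.
Deepa is living and takes 1/30.
Eshan is living and takes 1/30.
Neelam is living and takes 1/15.
Lakshmi is living and takes 1/15.
Priya predeceased; the 1/5 allotted to Priya's branch passes to Priya's issue by representation.
The 1/5 is divided into 2 equal shares of 1/10 among Chetan, Manoj.
Chetan is living and takes 1/10.
Manoj is living and takes 1/10.
Yamini is living and takes 1/5.

Aarav 1/5; Chetan 1/10; Deepa 1/30; Eshan 1/30; Lakshmi 1/15; Manoj 1/10; Neelam 1/15; Rajiv 1/20; Tarun 1/20; Usha 1/20; Vikram 1/20; Yamini 1/5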